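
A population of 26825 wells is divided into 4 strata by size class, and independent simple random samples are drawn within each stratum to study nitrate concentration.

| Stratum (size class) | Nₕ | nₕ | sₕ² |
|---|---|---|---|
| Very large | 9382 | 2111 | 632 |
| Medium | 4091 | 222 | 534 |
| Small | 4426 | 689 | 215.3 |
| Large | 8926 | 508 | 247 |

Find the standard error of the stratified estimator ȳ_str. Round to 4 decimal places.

Var(ȳ_str) = Σₕ Wₕ²(1 − fₕ)sₕ²/nₕ with Wₕ = Nₕ/N, N = 26825.
Very large: Wₕ = 0.34974837; term = 0.34974837²·(1 − 0.22500533)·632/2111 = 0.028381736.
Medium: Wₕ = 0.15250699; term = 0.15250699²·(1 − 0.05426546)·534/222 = 0.052909911.
Small: Wₕ = 0.16499534; term = 0.16499534²·(1 − 0.15567103)·215.3/689 = 0.0071825698.
Large: Wₕ = 0.33274930; term = 0.33274930²·(1 − 0.05691239)·247/508 = 0.050771452.
Sum = 0.13924567.
SE = √(0.13924567) = 0.3732.

0.3732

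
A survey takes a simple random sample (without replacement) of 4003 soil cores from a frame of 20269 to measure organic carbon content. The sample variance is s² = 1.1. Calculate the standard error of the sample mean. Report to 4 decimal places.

0.0149

Under SRS without replacement, Var(ȳ) = (1 − f)·s²/n with f = n/N = 4003/20269 = 0.19749371.
Var(ȳ) = (1 − 0.19749371)·1.1/4003 = 0.80250629·2.747939 × 10^-4 = 2.2052384 × 10^-4.
SE(ȳ) = √(2.2052384 × 10^-4) = 0.0149.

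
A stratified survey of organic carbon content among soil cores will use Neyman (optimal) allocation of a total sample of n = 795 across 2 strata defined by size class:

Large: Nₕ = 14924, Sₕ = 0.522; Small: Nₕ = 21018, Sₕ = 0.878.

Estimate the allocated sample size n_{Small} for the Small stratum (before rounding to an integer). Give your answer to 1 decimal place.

559.0

Neyman allocation: nₕ = n·NₕSₕ / Σⱼ NⱼSⱼ.
Σ NⱼSⱼ = 14924·0.522 + 21018·0.878 = 26244.132.
n_{Small} = 795·21018·0.878 / 26244.132 = 559.0.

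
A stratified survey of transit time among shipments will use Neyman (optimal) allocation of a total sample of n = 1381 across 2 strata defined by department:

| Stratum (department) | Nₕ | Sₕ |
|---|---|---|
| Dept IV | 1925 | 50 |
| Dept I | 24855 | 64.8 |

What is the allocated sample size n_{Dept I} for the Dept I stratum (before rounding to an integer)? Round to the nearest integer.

1303

Neyman allocation: nₕ = n·NₕSₕ / Σⱼ NⱼSⱼ.
Σ NⱼSⱼ = 1925·50 + 24855·64.8 = 1.706854 × 10^6.
n_{Dept I} = 1381·24855·64.8 / (1.706854 × 10^6) = 1303.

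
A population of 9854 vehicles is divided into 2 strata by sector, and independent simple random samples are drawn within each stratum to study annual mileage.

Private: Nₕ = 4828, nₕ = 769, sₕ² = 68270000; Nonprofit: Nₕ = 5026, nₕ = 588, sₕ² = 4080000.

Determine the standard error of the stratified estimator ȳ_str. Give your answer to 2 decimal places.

139.68

Var(ȳ_str) = Σₕ Wₕ²(1 − fₕ)sₕ²/nₕ with Wₕ = Nₕ/N, N = 9854.
Private: Wₕ = 0.48995332; term = 0.48995332²·(1 − 0.15927920)·68270000/769 = 17916.978.
Nonprofit: Wₕ = 0.51004668; term = 0.51004668²·(1 − 0.11699164)·4080000/588 = 1593.9236.
Sum = 19510.902.
SE = √(19510.902) = 139.68.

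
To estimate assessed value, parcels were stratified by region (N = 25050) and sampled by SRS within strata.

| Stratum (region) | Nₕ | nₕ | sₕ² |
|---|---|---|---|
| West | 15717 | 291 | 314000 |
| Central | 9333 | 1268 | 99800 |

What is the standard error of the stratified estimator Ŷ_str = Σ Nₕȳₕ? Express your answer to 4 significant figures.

517200

Var(Ŷ_str) = Σₕ Nₕ²(1 − fₕ)sₕ²/nₕ.
West: 15717²·(1 − 291/15717)·314000/291 = 2.6161319 × 10^11.
Central: 9333²·(1 − 1268/9333)·99800/1268 = 5.9242984 × 10^9.
Sum = 2.6753749 × 10^11.
SE = √(2.6753749 × 10^11) = 517200.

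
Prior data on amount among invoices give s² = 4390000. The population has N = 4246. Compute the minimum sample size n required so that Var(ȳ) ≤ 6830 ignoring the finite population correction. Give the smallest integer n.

Without fpc, n₀ = s²/D = 4390000/6830 = 642.7526.
Rounding up, n = 643.

643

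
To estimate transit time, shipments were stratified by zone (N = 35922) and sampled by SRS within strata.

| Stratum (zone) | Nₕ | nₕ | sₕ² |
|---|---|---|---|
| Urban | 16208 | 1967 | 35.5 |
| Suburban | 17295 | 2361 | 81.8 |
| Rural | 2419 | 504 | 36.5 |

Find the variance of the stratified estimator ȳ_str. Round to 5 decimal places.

0.01042

Var(ȳ_str) = Σₕ Wₕ²(1 − fₕ)sₕ²/nₕ with Wₕ = Nₕ/N, N = 35922.
Urban: Wₕ = 0.45119982; term = 0.45119982²·(1 − 0.12135982)·35.5/1967 = 0.0032282926.
Suburban: Wₕ = 0.48145983; term = 0.48145983²·(1 − 0.13651344)·81.8/2361 = 0.0069347852.
Rural: Wₕ = 0.06734035; term = 0.06734035²·(1 − 0.20835056)·36.5/504 = 2.599836 × 10^-4.
Sum = 0.010423061.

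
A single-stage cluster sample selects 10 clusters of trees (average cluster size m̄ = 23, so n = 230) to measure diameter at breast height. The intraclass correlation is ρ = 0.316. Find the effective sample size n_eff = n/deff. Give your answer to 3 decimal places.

28.924

deff = 1 + (23 − 1)·0.316 = 1 + 6.952 = 7.952.
n_eff = 230 / 7.952 = 28.924.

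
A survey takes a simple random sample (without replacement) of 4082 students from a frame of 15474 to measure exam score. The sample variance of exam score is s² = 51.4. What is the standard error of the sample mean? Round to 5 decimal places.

0.09628

Under SRS without replacement, Var(ȳ) = (1 − f)·s²/n with f = n/N = 4082/15474 = 0.26379734.
Var(ȳ) = (1 − 0.26379734)·51.4/4082 = 0.73620266·0.012591867 = 0.0092701658.
SE(ȳ) = √(0.0092701658) = 0.09628.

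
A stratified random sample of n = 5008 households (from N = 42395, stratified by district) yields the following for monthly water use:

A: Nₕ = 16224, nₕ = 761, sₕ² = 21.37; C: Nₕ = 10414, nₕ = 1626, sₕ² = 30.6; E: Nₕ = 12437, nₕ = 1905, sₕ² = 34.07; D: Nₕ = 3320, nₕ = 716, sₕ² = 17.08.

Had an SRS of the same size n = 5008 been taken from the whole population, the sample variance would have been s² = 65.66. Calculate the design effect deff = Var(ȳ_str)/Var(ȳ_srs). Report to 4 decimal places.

Var(ȳ_str) = Σ Wₕ²(1−fₕ)sₕ²/nₕ with Wₕ = Nₕ/42395:
  A: (16224/42395)²·(1−761/16224)·21.37/761 = 0.0039196048
  C: (10414/42395)²·(1−1626/10414)·30.6/1626 = 9.5825088 × 10^-4
  E: (12437/42395)²·(1−1905/12437)·34.07/1905 = 0.0013033899
  D: (3320/42395)²·(1−716/3320)·17.08/716 = 1.1474258 × 10^-4
  → Var(ȳ_str) = 0.0062959882.
Var(ȳ_srs) = (1 − 5008/42395)·65.66/5008 = 0.011562255.
deff = 0.0062959882 / 0.011562255 = 0.5445.

0.5445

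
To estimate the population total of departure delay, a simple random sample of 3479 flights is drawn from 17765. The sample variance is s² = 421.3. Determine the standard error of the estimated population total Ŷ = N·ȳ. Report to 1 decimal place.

Var(Ŷ) = N²·Var(ȳ) = N²·(1 − n/N)·s²/n.
f = 3479/17765 = 0.19583451; Var(ȳ) = 0.80416549·421.3/3479 = 0.097382846.
Var(Ŷ) = 17765² · 0.097382846 = 3.0733561 × 10^7.
SE(Ŷ) = √(3.0733561 × 10^7) = 5543.8.

5543.8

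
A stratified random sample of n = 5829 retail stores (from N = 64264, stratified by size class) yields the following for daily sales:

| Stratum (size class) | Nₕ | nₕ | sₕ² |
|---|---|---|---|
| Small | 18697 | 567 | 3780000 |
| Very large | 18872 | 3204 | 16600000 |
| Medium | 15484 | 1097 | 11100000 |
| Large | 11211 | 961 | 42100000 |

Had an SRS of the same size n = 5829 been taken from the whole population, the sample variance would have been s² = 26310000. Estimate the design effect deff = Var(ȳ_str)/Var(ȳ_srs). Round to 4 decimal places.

Var(ȳ_str) = Σ Wₕ²(1−fₕ)sₕ²/nₕ with Wₕ = Nₕ/64264:
  Small: (18697/64264)²·(1−567/18697)·3780000/567 = 547.19606
  Very large: (18872/64264)²·(1−3204/18872)·16600000/3204 = 370.94674
  Medium: (15484/64264)²·(1−1097/15484)·11100000/1097 = 545.8009
  Large: (11211/64264)²·(1−961/11211)·42100000/961 = 1218.9655
  → Var(ȳ_str) = 2682.9092.
Var(ȳ_srs) = (1 − 5829/64264)·26310000/5829 = 4104.2337.
deff = 2682.9092 / 4104.2337 = 0.6537.

0.6537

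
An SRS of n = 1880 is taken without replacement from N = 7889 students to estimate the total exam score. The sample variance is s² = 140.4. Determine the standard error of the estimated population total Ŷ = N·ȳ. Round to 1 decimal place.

1881.6

Var(Ŷ) = N²·Var(ȳ) = N²·(1 − n/N)·s²/n.
f = 1880/7889 = 0.23830650; Var(ȳ) = 0.76169350·140.4/1880 = 0.056883919.
Var(Ŷ) = 7889² · 0.056883919 = 3.5402458 × 10^6.
SE(Ŷ) = √(3.5402458 × 10^6) = 1881.6.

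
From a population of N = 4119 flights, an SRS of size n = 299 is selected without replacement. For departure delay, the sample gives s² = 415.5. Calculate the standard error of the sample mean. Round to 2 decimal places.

1.14

Under SRS without replacement, Var(ȳ) = (1 − f)·s²/n with f = n/N = 299/4119 = 0.07259043.
Var(ȳ) = (1 − 0.07259043)·415.5/299 = 0.92740957·1.3896321 = 1.2887581.
SE(ȳ) = √(1.2887581) = 1.14.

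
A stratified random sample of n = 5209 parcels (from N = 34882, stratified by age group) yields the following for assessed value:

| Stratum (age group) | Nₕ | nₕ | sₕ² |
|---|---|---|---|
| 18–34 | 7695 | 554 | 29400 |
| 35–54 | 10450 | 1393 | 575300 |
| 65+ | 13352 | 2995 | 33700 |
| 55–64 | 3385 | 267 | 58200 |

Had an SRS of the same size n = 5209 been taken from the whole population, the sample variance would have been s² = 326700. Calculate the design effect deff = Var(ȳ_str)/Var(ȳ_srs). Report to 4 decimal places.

0.7065

Var(ȳ_str) = Σ Wₕ²(1−fₕ)sₕ²/nₕ with Wₕ = Nₕ/34882:
  18–34: (7695/34882)²·(1−554/7695)·29400/554 = 2.3966381
  35–54: (10450/34882)²·(1−1393/10450)·575300/1393 = 32.124854
  65+: (13352/34882)²·(1−2995/13352)·33700/2995 = 1.2788235
  55–64: (3385/34882)²·(1−267/3385)·58200/267 = 1.890792
  → Var(ȳ_str) = 37.691108.
Var(ȳ_srs) = (1 − 5209/34882)·326700/5209 = 53.35251.
deff = 37.691108 / 53.35251 = 0.7065.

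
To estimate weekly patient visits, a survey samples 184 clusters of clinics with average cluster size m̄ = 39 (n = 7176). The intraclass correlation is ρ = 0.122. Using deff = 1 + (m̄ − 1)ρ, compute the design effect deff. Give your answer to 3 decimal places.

deff = 1 + (39 − 1)·0.122 = 1 + 4.636 = 5.636.

5.636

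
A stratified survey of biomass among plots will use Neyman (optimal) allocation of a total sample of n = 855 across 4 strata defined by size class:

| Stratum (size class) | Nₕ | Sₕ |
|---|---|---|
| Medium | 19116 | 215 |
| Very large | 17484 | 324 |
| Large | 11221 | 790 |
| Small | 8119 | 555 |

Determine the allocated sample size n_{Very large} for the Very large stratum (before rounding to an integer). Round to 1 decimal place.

Neyman allocation: nₕ = n·NₕSₕ / Σⱼ NⱼSⱼ.
Σ NⱼSⱼ = 19116·215 + 17484·324 + 11221·790 + 8119·555 = 2.3145391 × 10^7.
n_{Very large} = 855·17484·324 / (2.3145391 × 10^7) = 209.3.

209.3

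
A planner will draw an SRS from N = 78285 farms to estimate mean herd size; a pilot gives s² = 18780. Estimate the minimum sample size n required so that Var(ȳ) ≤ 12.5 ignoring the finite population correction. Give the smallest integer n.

Without fpc, n₀ = s²/D = 18780/12.5 = 1502.4000.
Rounding up, n = 1503.

1503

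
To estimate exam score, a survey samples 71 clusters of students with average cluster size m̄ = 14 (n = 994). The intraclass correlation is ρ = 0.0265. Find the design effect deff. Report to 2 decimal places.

deff = 1 + (14 − 1)·0.0265 = 1 + 0.3445 = 1.3445.

1.34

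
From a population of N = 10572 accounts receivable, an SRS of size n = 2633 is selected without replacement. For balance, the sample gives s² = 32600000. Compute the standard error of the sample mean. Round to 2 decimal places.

Under SRS without replacement, Var(ȳ) = (1 − f)·s²/n with f = n/N = 2633/10572 = 0.24905411.
Var(ȳ) = (1 − 0.24905411)·32600000/2633 = 0.75094589·12381.314 = 9297.697.
SE(ȳ) = √(9297.697) = 96.42.

96.42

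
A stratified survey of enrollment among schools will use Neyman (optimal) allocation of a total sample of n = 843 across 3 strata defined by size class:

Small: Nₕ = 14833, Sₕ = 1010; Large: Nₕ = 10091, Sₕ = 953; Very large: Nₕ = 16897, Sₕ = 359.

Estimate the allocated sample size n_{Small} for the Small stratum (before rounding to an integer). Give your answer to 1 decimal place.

411.9

Neyman allocation: nₕ = n·NₕSₕ / Σⱼ NⱼSⱼ.
Σ NⱼSⱼ = 14833·1010 + 10091·953 + 16897·359 = 3.0664076 × 10^7.
n_{Small} = 843·14833·1010 / (3.0664076 × 10^7) = 411.9.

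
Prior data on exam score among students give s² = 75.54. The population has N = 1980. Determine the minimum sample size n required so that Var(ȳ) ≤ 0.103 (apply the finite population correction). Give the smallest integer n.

536

Without fpc, n₀ = s²/D = 75.54/0.103 = 733.3981.
With fpc, (1 − n/N)·s²/n ≤ D requires n ≥ n₀/(1 + n₀/N) = 733.3981/(1 + 733.3981/1980) = 535.1696.
Rounding up, n = 536.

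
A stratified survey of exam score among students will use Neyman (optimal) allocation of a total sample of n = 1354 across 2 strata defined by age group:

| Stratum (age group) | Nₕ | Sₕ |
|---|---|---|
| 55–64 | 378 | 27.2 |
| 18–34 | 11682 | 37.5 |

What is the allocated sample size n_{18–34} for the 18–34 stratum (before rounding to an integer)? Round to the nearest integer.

1323

Neyman allocation: nₕ = n·NₕSₕ / Σⱼ NⱼSⱼ.
Σ NⱼSⱼ = 378·27.2 + 11682·37.5 = 448356.6.
n_{18–34} = 1354·11682·37.5 / 448356.6 = 1323.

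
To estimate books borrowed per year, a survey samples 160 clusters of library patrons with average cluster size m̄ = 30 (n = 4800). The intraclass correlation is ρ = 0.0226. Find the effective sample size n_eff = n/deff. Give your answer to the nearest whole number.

2900

deff = 1 + (30 − 1)·0.0226 = 1 + 0.6554 = 1.6554.
n_eff = 4800 / 1.6554 = 2900.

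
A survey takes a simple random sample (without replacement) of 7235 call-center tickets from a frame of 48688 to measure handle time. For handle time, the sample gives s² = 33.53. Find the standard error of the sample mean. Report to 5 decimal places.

0.06282

Under SRS without replacement, Var(ȳ) = (1 − f)·s²/n with f = n/N = 7235/48688 = 0.14859924.
Var(ȳ) = (1 − 0.14859924)·33.53/7235 = 0.85140076·0.004634416 = 0.0039457453.
SE(ȳ) = √(0.0039457453) = 0.06282.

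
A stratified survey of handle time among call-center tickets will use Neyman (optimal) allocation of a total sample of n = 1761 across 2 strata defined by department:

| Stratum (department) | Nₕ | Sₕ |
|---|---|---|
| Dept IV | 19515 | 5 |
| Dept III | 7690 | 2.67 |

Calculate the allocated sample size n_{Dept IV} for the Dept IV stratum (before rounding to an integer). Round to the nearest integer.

Neyman allocation: nₕ = n·NₕSₕ / Σⱼ NⱼSⱼ.
Σ NⱼSⱼ = 19515·5 + 7690·2.67 = 118107.3.
n_{Dept IV} = 1761·19515·5 / 118107.3 = 1455.

1455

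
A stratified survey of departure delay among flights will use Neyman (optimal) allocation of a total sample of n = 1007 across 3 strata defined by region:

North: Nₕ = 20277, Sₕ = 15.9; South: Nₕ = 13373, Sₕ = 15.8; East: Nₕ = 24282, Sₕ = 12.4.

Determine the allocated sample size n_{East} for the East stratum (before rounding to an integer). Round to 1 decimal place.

Neyman allocation: nₕ = n·NₕSₕ / Σⱼ NⱼSⱼ.
Σ NⱼSⱼ = 20277·15.9 + 13373·15.8 + 24282·12.4 = 834794.5.
n_{East} = 1007·24282·12.4 / 834794.5 = 363.2.

363.2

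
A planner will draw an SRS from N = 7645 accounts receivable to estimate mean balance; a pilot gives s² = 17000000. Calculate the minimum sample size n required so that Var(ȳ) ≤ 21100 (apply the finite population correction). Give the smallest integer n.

729

Without fpc, n₀ = s²/D = 17000000/21100 = 805.6872.
With fpc, (1 − n/N)·s²/n ≤ D requires n ≥ n₀/(1 + n₀/N) = 805.6872/(1 + 805.6872/7645) = 728.8731.
Rounding up, n = 729.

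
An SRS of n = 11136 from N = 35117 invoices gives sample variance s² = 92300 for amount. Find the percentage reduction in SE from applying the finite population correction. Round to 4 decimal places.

17.3629

f = n/N = 11136/35117 = 0.31711137.
SE_no-fpc = √(s²/n) = 2.878964; SE_fpc = √((1−f)s²/n) = 2.3790917.
Ratio = √(1−f) = 0.82637076. Reduction = 100·(1 − 0.82637076) = 17.3629%.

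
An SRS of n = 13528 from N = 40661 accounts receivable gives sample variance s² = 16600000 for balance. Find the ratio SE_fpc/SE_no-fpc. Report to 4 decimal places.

f = n/N = 13528/40661 = 0.33270210.
SE_no-fpc = √(s²/n) = 35.029767; SE_fpc = √((1−f)s²/n) = 28.615222.
Ratio = √(1−f) = 0.81688304.

0.8169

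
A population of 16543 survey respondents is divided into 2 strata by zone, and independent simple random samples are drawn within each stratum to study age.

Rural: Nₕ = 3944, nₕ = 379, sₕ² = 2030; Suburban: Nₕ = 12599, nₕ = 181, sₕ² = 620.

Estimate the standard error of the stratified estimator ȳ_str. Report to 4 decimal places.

Var(ȳ_str) = Σₕ Wₕ²(1 − fₕ)sₕ²/nₕ with Wₕ = Nₕ/N, N = 16543.
Rural: Wₕ = 0.23840899; term = 0.23840899²·(1 − 0.09609533)·2030/379 = 0.27518498.
Suburban: Wₕ = 0.76159101; term = 0.76159101²·(1 − 0.01436622)·620/181 = 1.9582688.
Sum = 2.2334538.
SE = √(2.2334538) = 1.4945.

1.4945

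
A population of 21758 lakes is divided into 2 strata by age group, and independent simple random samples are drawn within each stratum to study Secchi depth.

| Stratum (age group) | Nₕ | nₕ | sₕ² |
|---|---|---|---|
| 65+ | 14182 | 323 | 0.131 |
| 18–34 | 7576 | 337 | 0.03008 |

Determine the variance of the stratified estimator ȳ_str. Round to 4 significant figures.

1.787 × 10^-4

Var(ȳ_str) = Σₕ Wₕ²(1 − fₕ)sₕ²/nₕ with Wₕ = Nₕ/N, N = 21758.
65+: Wₕ = 0.65180623; term = 0.65180623²·(1 − 0.02277535)·0.131/323 = 1.6838376 × 10^-4.
18–34: Wₕ = 0.34819377; term = 0.34819377²·(1 − 0.04448258)·0.03008/337 = 1.034019 × 10^-5.
Sum = 1.7872395 × 10^-4.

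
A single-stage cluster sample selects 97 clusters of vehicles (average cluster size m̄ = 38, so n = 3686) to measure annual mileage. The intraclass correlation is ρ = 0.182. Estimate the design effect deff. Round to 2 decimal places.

deff = 1 + (38 − 1)·0.182 = 1 + 6.734 = 7.734.

7.73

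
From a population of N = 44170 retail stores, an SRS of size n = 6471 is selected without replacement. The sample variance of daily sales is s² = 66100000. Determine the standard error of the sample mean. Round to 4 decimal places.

Under SRS without replacement, Var(ȳ) = (1 − f)·s²/n with f = n/N = 6471/44170 = 0.14650215.
Var(ȳ) = (1 − 0.14650215)·66100000/6471 = 0.85349785·10214.805 = 8718.3137.
SE(ȳ) = √(8718.3137) = 93.3719.

93.3719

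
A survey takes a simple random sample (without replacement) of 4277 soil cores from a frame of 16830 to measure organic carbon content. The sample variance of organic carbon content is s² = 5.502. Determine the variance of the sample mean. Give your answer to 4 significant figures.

9.595 × 10^-4

Under SRS without replacement, Var(ȳ) = (1 − f)·s²/n with f = n/N = 4277/16830 = 0.25412953.
Var(ȳ) = (1 − 0.25412953)·5.502/4277 = 0.74587047·0.0012864157 = 9.5949949 × 10^-4.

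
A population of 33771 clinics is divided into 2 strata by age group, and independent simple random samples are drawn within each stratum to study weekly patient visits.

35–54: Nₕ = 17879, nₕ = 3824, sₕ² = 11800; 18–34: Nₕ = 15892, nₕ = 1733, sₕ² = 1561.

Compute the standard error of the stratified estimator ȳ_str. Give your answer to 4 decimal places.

Var(ȳ_str) = Σₕ Wₕ²(1 − fₕ)sₕ²/nₕ with Wₕ = Nₕ/N, N = 33771.
35–54: Wₕ = 0.52941873; term = 0.52941873²·(1 − 0.21388221)·11800/3824 = 0.67990832.
18–34: Wₕ = 0.47058127; term = 0.47058127²·(1 − 0.10904858)·1561/1733 = 0.17771645.
Sum = 0.85762477.
SE = √(0.85762477) = 0.9261.

0.9261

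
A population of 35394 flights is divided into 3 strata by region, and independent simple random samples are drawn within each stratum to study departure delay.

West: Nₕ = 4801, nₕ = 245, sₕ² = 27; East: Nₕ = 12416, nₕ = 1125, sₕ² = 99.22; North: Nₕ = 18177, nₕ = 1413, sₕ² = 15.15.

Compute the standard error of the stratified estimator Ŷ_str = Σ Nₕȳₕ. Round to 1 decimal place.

4247.6

Var(Ŷ_str) = Σₕ Nₕ²(1 − fₕ)sₕ²/nₕ.
West: 4801²·(1 − 245/4801)·27/245 = 2.4105331 × 10^6.
East: 12416²·(1 − 1125/12416)·99.22/1125 = 1.2364052 × 10^7.
North: 18177²·(1 − 1413/18177)·15.15/1413 = 3.2671595 × 10^6.
Sum = 1.8041745 × 10^7.
SE = √(1.8041745 × 10^7) = 4247.6.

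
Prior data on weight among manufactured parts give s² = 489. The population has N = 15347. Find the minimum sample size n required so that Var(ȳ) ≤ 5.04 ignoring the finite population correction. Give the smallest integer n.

98

Without fpc, n₀ = s²/D = 489/5.04 = 97.0238.
Rounding up, n = 98.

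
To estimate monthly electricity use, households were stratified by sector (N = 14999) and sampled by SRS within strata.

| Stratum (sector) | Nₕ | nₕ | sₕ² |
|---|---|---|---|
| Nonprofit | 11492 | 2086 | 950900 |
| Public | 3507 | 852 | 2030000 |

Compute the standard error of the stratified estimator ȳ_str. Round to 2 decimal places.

Var(ȳ_str) = Σₕ Wₕ²(1 − fₕ)sₕ²/nₕ with Wₕ = Nₕ/N, N = 14999.
Nonprofit: Wₕ = 0.76618441; term = 0.76618441²·(1 − 0.18151758)·950900/2086 = 219.02643.
Public: Wₕ = 0.23381559; term = 0.23381559²·(1 − 0.24294269)·2030000/852 = 98.612535.
Sum = 317.63897.
SE = √(317.63897) = 17.82.

17.82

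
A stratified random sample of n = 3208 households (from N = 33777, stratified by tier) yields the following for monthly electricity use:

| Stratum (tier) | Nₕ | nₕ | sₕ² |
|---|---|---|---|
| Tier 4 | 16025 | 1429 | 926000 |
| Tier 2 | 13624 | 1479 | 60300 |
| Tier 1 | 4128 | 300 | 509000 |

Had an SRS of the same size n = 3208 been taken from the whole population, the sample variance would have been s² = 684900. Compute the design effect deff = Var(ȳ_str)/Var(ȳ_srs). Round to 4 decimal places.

Var(ȳ_str) = Σ Wₕ²(1−fₕ)sₕ²/nₕ with Wₕ = Nₕ/33777:
  Tier 4: (16025/33777)²·(1−1429/16025)·926000/1429 = 132.85212
  Tier 2: (13624/33777)²·(1−1479/13624)·60300/1479 = 5.9130172
  Tier 1: (4128/33777)²·(1−300/4128)·509000/300 = 23.499899
  → Var(ȳ_str) = 162.26504.
Var(ȳ_srs) = (1 − 3208/33777)·684900/3208 = 193.22039.
deff = 162.26504 / 193.22039 = 0.8398.

0.8398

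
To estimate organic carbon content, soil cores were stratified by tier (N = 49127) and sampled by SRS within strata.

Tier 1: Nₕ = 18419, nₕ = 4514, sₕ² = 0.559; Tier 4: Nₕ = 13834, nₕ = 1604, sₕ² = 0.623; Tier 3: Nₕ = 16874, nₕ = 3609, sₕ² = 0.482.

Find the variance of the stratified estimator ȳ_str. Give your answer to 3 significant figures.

Var(ȳ_str) = Σₕ Wₕ²(1 − fₕ)sₕ²/nₕ with Wₕ = Nₕ/N, N = 49127.
Tier 1: Wₕ = 0.37492621; term = 0.37492621²·(1 − 0.24507302)·0.559/4514 = 1.3141556 × 10^-5.
Tier 4: Wₕ = 0.28159668; term = 0.28159668²·(1 − 0.11594622)·0.623/1604 = 2.7228105 × 10^-5.
Tier 3: Wₕ = 0.34347711; term = 0.34347711²·(1 − 0.21387934)·0.482/3609 = 1.2386396 × 10^-5.
Sum = 5.2756057 × 10^-5.

5.28 × 10^-5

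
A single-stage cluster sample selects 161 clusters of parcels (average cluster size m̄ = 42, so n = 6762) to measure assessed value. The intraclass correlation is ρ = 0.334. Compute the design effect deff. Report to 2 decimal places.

14.69

deff = 1 + (42 − 1)·0.334 = 1 + 13.694 = 14.694.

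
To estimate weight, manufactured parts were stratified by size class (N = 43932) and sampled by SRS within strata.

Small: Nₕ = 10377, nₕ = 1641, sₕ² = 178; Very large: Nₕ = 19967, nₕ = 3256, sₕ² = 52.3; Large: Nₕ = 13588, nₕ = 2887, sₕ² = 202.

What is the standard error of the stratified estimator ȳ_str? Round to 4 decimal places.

Var(ȳ_str) = Σₕ Wₕ²(1 − fₕ)sₕ²/nₕ with Wₕ = Nₕ/N, N = 43932.
Small: Wₕ = 0.23620595; term = 0.23620595²·(1 − 0.15813819)·178/1641 = 0.0050948795.
Very large: Wₕ = 0.45449786; term = 0.45449786²·(1 − 0.16306906)·52.3/3256 = 0.0027769662.
Large: Wₕ = 0.30929619; term = 0.30929619²·(1 − 0.21246688)·202/2887 = 0.0052713583.
Sum = 0.013143204.
SE = √(0.013143204) = 0.1146.

0.1146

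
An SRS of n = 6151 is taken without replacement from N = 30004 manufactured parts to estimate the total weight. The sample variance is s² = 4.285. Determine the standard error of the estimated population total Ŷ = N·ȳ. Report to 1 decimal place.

Var(Ŷ) = N²·Var(ȳ) = N²·(1 − n/N)·s²/n.
f = 6151/30004 = 0.20500600; Var(ȳ) = 0.79499400·4.285/6151 = 5.538204 × 10^-4.
Var(Ŷ) = 30004² · (5.538204 × 10^-4) = 498571.29.
SE(Ŷ) = √(498571.29) = 706.1.

706.1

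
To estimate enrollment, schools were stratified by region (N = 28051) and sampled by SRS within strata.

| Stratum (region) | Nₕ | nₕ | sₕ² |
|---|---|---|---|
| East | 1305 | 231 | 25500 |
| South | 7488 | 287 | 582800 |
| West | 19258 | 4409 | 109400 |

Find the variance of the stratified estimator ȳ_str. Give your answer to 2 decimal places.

Var(ȳ_str) = Σₕ Wₕ²(1 − fₕ)sₕ²/nₕ with Wₕ = Nₕ/N, N = 28051.
East: Wₕ = 0.04652241; term = 0.04652241²·(1 − 0.17701149)·25500/231 = 0.19662842.
South: Wₕ = 0.26694235; term = 0.26694235²·(1 − 0.03832799)·582800/287 = 139.15525.
West: Wₕ = 0.68653524; term = 0.68653524²·(1 − 0.22894382)·109400/4409 = 9.0175574.
Sum = 148.36944.

148.37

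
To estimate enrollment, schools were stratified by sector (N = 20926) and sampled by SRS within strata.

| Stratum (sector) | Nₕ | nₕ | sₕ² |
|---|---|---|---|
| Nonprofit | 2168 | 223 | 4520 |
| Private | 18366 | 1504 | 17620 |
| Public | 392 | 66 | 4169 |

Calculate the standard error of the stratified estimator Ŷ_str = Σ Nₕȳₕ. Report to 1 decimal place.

61005.4

Var(Ŷ_str) = Σₕ Nₕ²(1 − fₕ)sₕ²/nₕ.
Nonprofit: 2168²·(1 − 223/2168)·4520/223 = 8.5469754 × 10^7.
Private: 18366²·(1 − 1504/18366)·17620/1504 = 3.6281208 × 10^9.
Public: 392²·(1 − 66/392)·4169/66 = 8.0721947 × 10^6.
Sum = 3.7216627 × 10^9.
SE = √(3.7216627 × 10^9) = 61005.4.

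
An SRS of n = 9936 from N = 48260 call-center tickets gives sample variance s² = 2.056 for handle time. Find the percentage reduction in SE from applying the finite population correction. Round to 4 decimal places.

10.8869

f = n/N = 9936/48260 = 0.20588479.
SE_no-fpc = √(s²/n) = 0.014384864; SE_fpc = √((1−f)s²/n) = 0.012818804.
Ratio = √(1−f) = 0.89113142. Reduction = 100·(1 − 0.89113142) = 10.8869%.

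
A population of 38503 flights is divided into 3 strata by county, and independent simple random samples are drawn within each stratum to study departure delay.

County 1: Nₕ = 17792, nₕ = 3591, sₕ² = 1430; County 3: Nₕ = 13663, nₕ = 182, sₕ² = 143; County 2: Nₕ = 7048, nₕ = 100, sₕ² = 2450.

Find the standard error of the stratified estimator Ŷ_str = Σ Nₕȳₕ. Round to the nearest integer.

38014

Var(Ŷ_str) = Σₕ Nₕ²(1 − fₕ)sₕ²/nₕ.
County 1: 17792²·(1 − 3591/17792)·1430/3591 = 1.0061537 × 10^8.
County 3: 13663²·(1 − 182/13663)·143/182 = 1.4472142 × 10^8.
County 2: 7048²·(1 − 100/7048)·2450/100 = 1.1997528 × 10^9.
Sum = 1.4450896 × 10^9.
SE = √(1.4450896 × 10^9) = 38014.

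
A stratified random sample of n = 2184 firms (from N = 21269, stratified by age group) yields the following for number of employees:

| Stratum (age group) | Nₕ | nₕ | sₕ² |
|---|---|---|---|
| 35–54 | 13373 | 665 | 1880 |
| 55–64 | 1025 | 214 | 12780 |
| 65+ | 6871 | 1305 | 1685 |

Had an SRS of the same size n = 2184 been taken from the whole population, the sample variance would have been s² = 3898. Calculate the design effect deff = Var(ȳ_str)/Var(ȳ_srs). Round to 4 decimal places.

Var(ȳ_str) = Σ Wₕ²(1−fₕ)sₕ²/nₕ with Wₕ = Nₕ/21269:
  35–54: (13373/21269)²·(1−665/13373)·1880/665 = 1.0620577
  55–64: (1025/21269)²·(1−214/1025)·12780/214 = 0.10974068
  65+: (6871/21269)²·(1−1305/6871)·1685/1305 = 0.10915871
  → Var(ȳ_str) = 1.2809571.
Var(ȳ_srs) = (1 − 2184/21269)·3898/2184 = 1.6015271.
deff = 1.2809571 / 1.6015271 = 0.7998.

0.7998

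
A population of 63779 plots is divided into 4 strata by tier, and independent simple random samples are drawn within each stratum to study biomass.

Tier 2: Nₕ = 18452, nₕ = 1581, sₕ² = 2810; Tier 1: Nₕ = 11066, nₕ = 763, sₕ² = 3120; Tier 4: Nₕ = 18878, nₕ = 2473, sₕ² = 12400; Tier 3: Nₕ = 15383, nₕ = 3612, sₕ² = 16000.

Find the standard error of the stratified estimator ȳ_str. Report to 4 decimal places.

0.9108

Var(ȳ_str) = Σₕ Wₕ²(1 − fₕ)sₕ²/nₕ with Wₕ = Nₕ/N, N = 63779.
Tier 2: Wₕ = 0.28931153; term = 0.28931153²·(1 − 0.08568177)·2810/1581 = 0.13602017.
Tier 1: Wₕ = 0.17350539; term = 0.17350539²·(1 − 0.06894994)·3120/763 = 0.11461171.
Tier 4: Wₕ = 0.29599084; term = 0.29599084²·(1 − 0.13099905)·12400/2473 = 0.38174589.
Tier 3: Wₕ = 0.24119224; term = 0.24119224²·(1 − 0.23480465)·16000/3612 = 0.1971838.
Sum = 0.82956157.
SE = √(0.82956157) = 0.9108.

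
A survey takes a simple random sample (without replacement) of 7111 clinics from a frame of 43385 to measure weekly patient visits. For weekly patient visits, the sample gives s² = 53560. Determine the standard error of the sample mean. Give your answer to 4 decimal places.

2.5095

Under SRS without replacement, Var(ȳ) = (1 − f)·s²/n with f = n/N = 7111/43385 = 0.16390458.
Var(ȳ) = (1 − 0.16390458)·53560/7111 = 0.83609542·7.5319927 = 6.2974646.
SE(ȳ) = √(6.2974646) = 2.5095.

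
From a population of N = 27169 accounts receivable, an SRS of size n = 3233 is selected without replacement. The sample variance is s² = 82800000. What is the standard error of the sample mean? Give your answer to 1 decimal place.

Under SRS without replacement, Var(ȳ) = (1 − f)·s²/n with f = n/N = 3233/27169 = 0.11899591.
Var(ȳ) = (1 − 0.11899591)·82800000/3233 = 0.88100409·25610.888 = 22563.297.
SE(ȳ) = √(22563.297) = 150.2.

150.2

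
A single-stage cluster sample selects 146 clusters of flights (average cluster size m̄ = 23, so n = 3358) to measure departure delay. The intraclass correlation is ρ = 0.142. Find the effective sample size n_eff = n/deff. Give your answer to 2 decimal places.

deff = 1 + (23 − 1)·0.142 = 1 + 3.124 = 4.124.
n_eff = 3358 / 4.124 = 814.26.

814.26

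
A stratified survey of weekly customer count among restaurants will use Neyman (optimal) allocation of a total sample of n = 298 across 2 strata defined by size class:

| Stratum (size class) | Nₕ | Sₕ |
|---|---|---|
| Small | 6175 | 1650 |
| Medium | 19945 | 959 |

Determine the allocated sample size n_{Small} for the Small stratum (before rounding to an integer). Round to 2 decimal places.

Neyman allocation: nₕ = n·NₕSₕ / Σⱼ NⱼSⱼ.
Σ NⱼSⱼ = 6175·1650 + 19945·959 = 2.9316005 × 10^7.
n_{Small} = 298·6175·1650 / (2.9316005 × 10^7) = 103.57.

103.57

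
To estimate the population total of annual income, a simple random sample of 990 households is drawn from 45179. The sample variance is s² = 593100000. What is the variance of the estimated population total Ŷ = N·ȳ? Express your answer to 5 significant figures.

Var(Ŷ) = N²·Var(ȳ) = N²·(1 − n/N)·s²/n.
f = 990/45179 = 0.02191284; Var(ȳ) = 0.97808716·593100000/990 = 585963.13.
Var(Ŷ) = 45179² · 585963.13 = 1.196034 × 10^15.

1.1960 × 10^15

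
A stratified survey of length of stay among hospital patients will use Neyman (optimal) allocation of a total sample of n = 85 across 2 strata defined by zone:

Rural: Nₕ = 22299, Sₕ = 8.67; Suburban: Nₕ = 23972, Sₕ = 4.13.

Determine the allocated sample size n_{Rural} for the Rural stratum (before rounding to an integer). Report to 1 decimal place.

Neyman allocation: nₕ = n·NₕSₕ / Σⱼ NⱼSⱼ.
Σ NⱼSⱼ = 22299·8.67 + 23972·4.13 = 292336.69.
n_{Rural} = 85·22299·8.67 / 292336.69 = 56.2.

56.2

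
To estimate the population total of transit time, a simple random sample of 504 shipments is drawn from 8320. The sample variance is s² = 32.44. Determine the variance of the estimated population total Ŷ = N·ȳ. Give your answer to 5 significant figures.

Var(Ŷ) = N²·Var(ȳ) = N²·(1 − n/N)·s²/n.
f = 504/8320 = 0.06057692; Var(ȳ) = 0.93942308·32.44/504 = 0.060466041.
Var(Ŷ) = 8320² · 0.060466041 = 4.1856045 × 10^6.

4.1856 × 10^6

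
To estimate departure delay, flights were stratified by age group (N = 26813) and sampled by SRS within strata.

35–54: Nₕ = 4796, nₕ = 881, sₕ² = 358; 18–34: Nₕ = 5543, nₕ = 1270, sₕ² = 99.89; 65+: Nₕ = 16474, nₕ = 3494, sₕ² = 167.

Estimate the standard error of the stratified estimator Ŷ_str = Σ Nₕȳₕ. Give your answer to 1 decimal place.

Var(Ŷ_str) = Σₕ Nₕ²(1 − fₕ)sₕ²/nₕ.
35–54: 4796²·(1 − 881/4796)·358/881 = 7.6298862 × 10^6.
18–34: 5543²·(1 − 1270/5543)·99.89/1270 = 1.862928 × 10^6.
65+: 16474²·(1 − 3494/16474)·167/3494 = 1.0220387 × 10^7.
Sum = 1.9713201 × 10^7.
SE = √(1.9713201 × 10^7) = 4440.0.

4440.0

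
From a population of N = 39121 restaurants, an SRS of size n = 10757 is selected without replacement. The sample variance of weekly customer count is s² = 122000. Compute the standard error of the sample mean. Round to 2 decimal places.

2.87

Under SRS without replacement, Var(ȳ) = (1 − f)·s²/n with f = n/N = 10757/39121 = 0.27496741.
Var(ȳ) = (1 − 0.27496741)·122000/10757 = 0.72503259·11.341452 = 8.2229224.
SE(ȳ) = √(8.2229224) = 2.87.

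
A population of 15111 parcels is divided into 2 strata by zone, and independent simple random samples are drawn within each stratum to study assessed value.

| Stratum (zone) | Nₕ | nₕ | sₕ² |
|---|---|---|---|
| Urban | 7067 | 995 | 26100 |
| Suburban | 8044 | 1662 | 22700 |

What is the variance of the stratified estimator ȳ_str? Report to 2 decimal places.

Var(ȳ_str) = Σₕ Wₕ²(1 − fₕ)sₕ²/nₕ with Wₕ = Nₕ/N, N = 15111.
Urban: Wₕ = 0.46767256; term = 0.46767256²·(1 − 0.14079525)·26100/995 = 4.9294432.
Suburban: Wₕ = 0.53232744; term = 0.53232744²·(1 − 0.20661363)·22700/1662 = 3.0706993.
Sum = 8.0001425.

8.00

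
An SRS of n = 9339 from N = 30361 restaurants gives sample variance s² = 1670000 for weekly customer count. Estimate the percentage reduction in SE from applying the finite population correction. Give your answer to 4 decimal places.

16.7893

f = n/N = 9339/30361 = 0.30759856.
SE_no-fpc = √(s²/n) = 13.37236; SE_fpc = √((1−f)s²/n) = 11.127229.
Ratio = √(1−f) = 0.83210663. Reduction = 100·(1 − 0.83210663) = 16.7893%.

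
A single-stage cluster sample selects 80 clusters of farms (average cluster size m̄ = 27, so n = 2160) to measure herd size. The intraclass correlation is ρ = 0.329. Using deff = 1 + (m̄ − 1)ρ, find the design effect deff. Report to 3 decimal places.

9.554

deff = 1 + (27 − 1)·0.329 = 1 + 8.554 = 9.554.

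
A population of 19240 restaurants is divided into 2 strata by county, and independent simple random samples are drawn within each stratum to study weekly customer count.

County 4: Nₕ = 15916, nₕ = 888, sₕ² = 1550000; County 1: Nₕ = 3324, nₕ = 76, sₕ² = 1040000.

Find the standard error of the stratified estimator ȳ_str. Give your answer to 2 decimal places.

39.08

Var(ȳ_str) = Σₕ Wₕ²(1 − fₕ)sₕ²/nₕ with Wₕ = Nₕ/N, N = 19240.
County 4: Wₕ = 0.82723493; term = 0.82723493²·(1 − 0.05579291)·1550000/888 = 1127.8302.
County 1: Wₕ = 0.17276507; term = 0.17276507²·(1 − 0.02286402)·1040000/76 = 399.10452.
Sum = 1526.9347.
SE = √(1526.9347) = 39.08.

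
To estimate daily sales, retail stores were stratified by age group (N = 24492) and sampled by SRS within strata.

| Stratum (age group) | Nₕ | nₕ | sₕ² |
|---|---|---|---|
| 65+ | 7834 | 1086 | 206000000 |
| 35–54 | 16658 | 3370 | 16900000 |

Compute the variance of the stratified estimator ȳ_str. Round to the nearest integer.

Var(ȳ_str) = Σₕ Wₕ²(1 − fₕ)sₕ²/nₕ with Wₕ = Nₕ/N, N = 24492.
65+: Wₕ = 0.31985955; term = 0.31985955²·(1 − 0.13862650)·206000000/1086 = 16716.584.
35–54: Wₕ = 0.68014045; term = 0.68014045²·(1 − 0.20230520)·16900000/3370 = 1850.5072.
Sum = 18567.091.

18567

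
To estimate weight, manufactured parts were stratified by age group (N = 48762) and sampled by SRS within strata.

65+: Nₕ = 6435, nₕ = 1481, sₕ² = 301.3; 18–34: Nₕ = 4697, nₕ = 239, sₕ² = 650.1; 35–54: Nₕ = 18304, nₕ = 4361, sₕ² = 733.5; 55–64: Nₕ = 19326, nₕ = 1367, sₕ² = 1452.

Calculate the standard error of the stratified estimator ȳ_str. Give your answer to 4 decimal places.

Var(ȳ_str) = Σₕ Wₕ²(1 − fₕ)sₕ²/nₕ with Wₕ = Nₕ/N, N = 48762.
65+: Wₕ = 0.13196752; term = 0.13196752²·(1 − 0.23014763)·301.3/1481 = 0.0027276309.
18–34: Wₕ = 0.09632501; term = 0.09632501²·(1 − 0.05088354)·650.1/239 = 0.023954101.
35–54: Wₕ = 0.37537427; term = 0.37537427²·(1 − 0.23825393)·733.5/4361 = 0.018053161.
55–64: Wₕ = 0.39633321; term = 0.39633321²·(1 − 0.07073373)·1452/1367 = 0.15504551.
Sum = 0.1997804.
SE = √(0.1997804) = 0.4470.

0.4470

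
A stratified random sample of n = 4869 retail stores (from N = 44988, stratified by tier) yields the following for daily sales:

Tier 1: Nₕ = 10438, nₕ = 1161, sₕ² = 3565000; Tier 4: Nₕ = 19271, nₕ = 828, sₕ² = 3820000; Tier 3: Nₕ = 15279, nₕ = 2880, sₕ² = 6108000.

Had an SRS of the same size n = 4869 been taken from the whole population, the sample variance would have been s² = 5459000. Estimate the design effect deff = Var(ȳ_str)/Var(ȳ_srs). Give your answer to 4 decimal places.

1.1558

Var(ȳ_str) = Σ Wₕ²(1−fₕ)sₕ²/nₕ with Wₕ = Nₕ/44988:
  Tier 1: (10438/44988)²·(1−1161/10438)·3565000/1161 = 146.91251
  Tier 4: (19271/44988)²·(1−828/19271)·3820000/828 = 810.16872
  Tier 3: (15279/44988)²·(1−2880/15279)·6108000/2880 = 198.51565
  → Var(ȳ_str) = 1155.5969.
Var(ȳ_srs) = (1 − 4869/44988)·5459000/4869 = 999.83131.
deff = 1155.5969 / 999.83131 = 1.1558.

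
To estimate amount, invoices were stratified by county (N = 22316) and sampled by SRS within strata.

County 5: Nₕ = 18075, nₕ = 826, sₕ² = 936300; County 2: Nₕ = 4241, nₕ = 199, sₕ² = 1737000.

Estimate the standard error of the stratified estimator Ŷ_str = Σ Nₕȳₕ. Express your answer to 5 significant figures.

709250

Var(Ŷ_str) = Σₕ Nₕ²(1 − fₕ)sₕ²/nₕ.
County 5: 18075²·(1 − 826/18075)·936300/826 = 3.5340867 × 10^11.
County 2: 4241²·(1 − 199/4241)·1737000/199 = 1.4962747 × 10^11.
Sum = 5.0303614 × 10^11.
SE = √(5.0303614 × 10^11) = 709250.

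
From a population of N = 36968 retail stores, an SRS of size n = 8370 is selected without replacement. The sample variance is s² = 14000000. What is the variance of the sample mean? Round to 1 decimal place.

1293.9

Under SRS without replacement, Var(ȳ) = (1 − f)·s²/n with f = n/N = 8370/36968 = 0.22641203.
Var(ȳ) = (1 − 0.22641203)·14000000/8370 = 0.77358797·1672.6404 = 1293.9345.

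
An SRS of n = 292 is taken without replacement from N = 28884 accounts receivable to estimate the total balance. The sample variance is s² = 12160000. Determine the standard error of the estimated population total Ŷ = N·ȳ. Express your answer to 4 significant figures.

5.864 × 10^6

Var(Ŷ) = N²·Var(ȳ) = N²·(1 − n/N)·s²/n.
f = 292/28884 = 0.01010940; Var(ȳ) = 0.98989060·12160000/292 = 41222.841.
Var(Ŷ) = 28884² · 41222.841 = 3.4391617 × 10^13.
SE(Ŷ) = √(3.4391617 × 10^13) = 5.864 × 10^6.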